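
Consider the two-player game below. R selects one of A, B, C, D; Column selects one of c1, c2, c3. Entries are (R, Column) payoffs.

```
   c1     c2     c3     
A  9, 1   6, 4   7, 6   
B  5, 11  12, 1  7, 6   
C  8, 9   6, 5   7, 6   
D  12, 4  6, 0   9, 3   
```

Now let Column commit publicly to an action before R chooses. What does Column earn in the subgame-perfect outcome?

Backward induction with Column moving first.
- c1: BR = D, leader payoff 4.
- c2: BR = B, leader payoff 1.
- c3: BR = D, leader payoff 3.
Among 4, 1, 3, the best is 4 at c1. Subgame-perfect outcome: (D, c1) with payoffs (12, 4).

4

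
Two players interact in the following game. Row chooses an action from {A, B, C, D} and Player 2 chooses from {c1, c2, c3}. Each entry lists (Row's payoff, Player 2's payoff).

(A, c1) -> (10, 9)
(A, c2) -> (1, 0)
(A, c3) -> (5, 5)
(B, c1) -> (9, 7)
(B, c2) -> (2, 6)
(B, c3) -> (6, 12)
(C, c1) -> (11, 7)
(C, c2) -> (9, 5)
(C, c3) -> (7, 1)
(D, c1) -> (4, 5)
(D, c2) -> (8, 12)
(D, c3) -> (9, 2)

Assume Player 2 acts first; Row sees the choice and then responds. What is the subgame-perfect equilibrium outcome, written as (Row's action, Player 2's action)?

(C, c1)

Row best-responds to each possible Player 2 move:
- c1: BR = C, leader payoff 7.
- c2: BR = C, leader payoff 5.
- c3: BR = D, leader payoff 2.
Player 2's induced payoffs are 7, 5, 2, so Player 2 commits to c1. Subgame-perfect outcome: (C, c1) with payoffs (11, 7).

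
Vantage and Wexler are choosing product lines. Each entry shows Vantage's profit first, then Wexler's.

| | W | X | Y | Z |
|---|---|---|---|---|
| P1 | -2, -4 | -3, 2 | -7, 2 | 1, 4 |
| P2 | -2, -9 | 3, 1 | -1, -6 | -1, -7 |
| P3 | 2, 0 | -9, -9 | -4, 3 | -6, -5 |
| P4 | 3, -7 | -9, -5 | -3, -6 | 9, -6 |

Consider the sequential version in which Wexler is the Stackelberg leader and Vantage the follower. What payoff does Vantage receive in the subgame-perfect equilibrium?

3

Solve by backward induction (Wexler leads).
- W → Vantage plays P4 (best of -2, -2, 2, 3); Wexler gets -7.
- X → Vantage plays P2 (best of -3, 3, -9, -9); Wexler gets 1.
- Y → Vantage plays P2 (best of -7, -1, -4, -3); Wexler gets -6.
- Z → Vantage plays P4 (best of 1, -1, -6, 9); Wexler gets -6.
Wexler's induced payoffs are -7, 1, -6, -6, so Wexler commits to X. Subgame-perfect outcome: (P2, X) with payoffs (3, 1).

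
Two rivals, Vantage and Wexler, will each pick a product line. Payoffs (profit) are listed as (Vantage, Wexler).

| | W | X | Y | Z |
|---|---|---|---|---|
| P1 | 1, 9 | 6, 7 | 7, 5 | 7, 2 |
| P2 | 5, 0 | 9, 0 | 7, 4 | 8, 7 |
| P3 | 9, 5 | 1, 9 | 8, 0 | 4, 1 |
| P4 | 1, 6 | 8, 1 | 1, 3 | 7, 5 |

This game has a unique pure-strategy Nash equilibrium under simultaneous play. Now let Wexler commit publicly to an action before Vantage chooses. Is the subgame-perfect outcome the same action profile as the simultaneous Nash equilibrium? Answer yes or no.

yes

Solve by backward induction (Wexler leads).
- W: BR = P3, leader payoff 5.
- X: BR = P2, leader payoff 0.
- Y: BR = P3, leader payoff 0.
- Z: BR = P2, leader payoff 7.
Wexler's induced payoffs are 5, 0, 0, 7, so Wexler commits to Z. Subgame-perfect outcome: (P2, Z) with payoffs (8, 7).
For the simultaneous game, intersect best replies.
Vantage's best replies: W→P3; X→P2; Y→P3; Z→P2.
Wexler's best replies: P1→W; P2→Z; P3→X; P4→W.
Only (P2, Z) has each player best-responding; Nash payoffs (8, 7).
Sequential outcome (P2, Z) coincides with the Nash profile (P2, Z).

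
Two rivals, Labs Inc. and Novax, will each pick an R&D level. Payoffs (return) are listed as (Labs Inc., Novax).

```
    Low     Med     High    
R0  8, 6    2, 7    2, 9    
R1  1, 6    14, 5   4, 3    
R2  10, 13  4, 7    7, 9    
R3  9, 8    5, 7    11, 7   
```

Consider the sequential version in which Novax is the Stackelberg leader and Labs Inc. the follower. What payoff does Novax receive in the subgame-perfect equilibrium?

13

Backward induction with Novax moving first.
- Low: Labs Inc. compares 8, 1, 10, 9 and picks R2; Novax would get 13.
- Med: Labs Inc. compares 2, 14, 4, 5 and picks R1; Novax would get 5.
- High: Labs Inc. compares 2, 4, 7, 11 and picks R3; Novax would get 7.
Maximizing over 13, 5, 7, Novax chooses Low. Subgame-perfect outcome: (R2, Low) with payoffs (10, 13).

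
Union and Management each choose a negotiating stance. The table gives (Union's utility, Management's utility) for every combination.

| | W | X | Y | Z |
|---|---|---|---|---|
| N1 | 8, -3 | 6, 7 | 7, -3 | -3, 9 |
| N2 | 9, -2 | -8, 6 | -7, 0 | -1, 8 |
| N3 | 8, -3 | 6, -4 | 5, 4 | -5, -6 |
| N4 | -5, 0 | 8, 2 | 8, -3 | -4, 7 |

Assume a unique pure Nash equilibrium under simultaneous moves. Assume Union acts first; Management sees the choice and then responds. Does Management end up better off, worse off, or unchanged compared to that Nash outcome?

worse off

Management best-responds to each possible Union move:
- N1 → Management plays Z (best of -3, 7, -3, 9); Union gets -3.
- N2 → Management plays Z (best of -2, 6, 0, 8); Union gets -1.
- N3 → Management plays Y (best of -3, -4, 4, -6); Union gets 5.
- N4 → Management plays Z (best of 0, 2, -3, 7); Union gets -4.
Union's induced payoffs are -3, -1, 5, -4, so Union commits to N3. Subgame-perfect outcome: (N3, Y) with payoffs (5, 4).
Now find the simultaneous Nash equilibrium.
Union's best replies: W→N2; X→N4; Y→N4; Z→N2.
Management's best replies: N1→Z; N2→Z; N3→Y; N4→Z.
The unique mutual best reply is (N2, Z), giving (-1, 8).
Management earns 4 sequentially versus 8 at the Nash outcome: worse off.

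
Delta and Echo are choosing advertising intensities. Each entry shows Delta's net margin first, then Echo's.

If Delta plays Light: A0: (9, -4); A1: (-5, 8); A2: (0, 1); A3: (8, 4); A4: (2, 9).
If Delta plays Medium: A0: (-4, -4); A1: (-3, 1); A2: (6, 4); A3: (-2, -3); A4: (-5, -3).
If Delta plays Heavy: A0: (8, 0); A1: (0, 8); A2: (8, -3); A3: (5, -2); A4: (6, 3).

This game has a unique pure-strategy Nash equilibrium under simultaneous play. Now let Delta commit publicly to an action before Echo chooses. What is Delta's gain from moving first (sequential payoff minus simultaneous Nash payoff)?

Backward induction with Delta moving first.
- Light → Echo plays A4 (best of -4, 8, 1, 4, 9); Delta gets 2.
- Medium → Echo plays A2 (best of -4, 1, 4, -3, -3); Delta gets 6.
- Heavy → Echo plays A1 (best of 0, 8, -3, -2, 3); Delta gets 0.
Among 2, 6, 0, the best is 6 at Medium. Subgame-perfect outcome: (Medium, A2) with payoffs (6, 4).
For the simultaneous game, intersect best replies.
Delta's best replies: A0→Light; A1→Heavy; A2→Heavy; A3→Light; A4→Heavy.
Echo's best replies: Light→A4; Medium→A2; Heavy→A1.
The unique mutual best reply is (Heavy, A1), giving (0, 8).
Delta's commitment gain: 6 − 0 = 6.

6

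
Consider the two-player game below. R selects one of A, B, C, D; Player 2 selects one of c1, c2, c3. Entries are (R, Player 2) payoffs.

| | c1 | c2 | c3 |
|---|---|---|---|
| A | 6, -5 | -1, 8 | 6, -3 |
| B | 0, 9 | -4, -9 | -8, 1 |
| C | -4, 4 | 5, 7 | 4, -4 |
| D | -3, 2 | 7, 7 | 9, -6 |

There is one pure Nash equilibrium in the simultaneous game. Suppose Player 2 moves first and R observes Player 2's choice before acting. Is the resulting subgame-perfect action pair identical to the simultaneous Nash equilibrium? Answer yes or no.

Work backward from R's decision.
- c1: BR = A, leader payoff -5.
- c2: BR = D, leader payoff 7.
- c3: BR = D, leader payoff -6.
Maximizing over -5, 7, -6, Player 2 chooses c2. Subgame-perfect outcome: (D, c2) with payoffs (7, 7).
For the simultaneous game, intersect best replies.
R's best replies: c1→A; c2→D; c3→D.
Player 2's best replies: A→c2; B→c1; C→c2; D→c2.
The unique mutual best reply is (D, c2), giving (7, 7).
Sequential outcome (D, c2) coincides with the Nash profile (D, c2).

yes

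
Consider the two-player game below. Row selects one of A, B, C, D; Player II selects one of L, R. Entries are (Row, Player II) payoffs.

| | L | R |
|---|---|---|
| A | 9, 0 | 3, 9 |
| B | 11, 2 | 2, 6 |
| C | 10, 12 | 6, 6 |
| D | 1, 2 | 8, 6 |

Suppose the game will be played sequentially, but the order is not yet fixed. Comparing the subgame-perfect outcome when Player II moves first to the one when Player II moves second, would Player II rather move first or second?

If Row leads: Player II's best replies are A→R, B→R, C→L, D→R; Row's induced payoffs 3, 2, 10, 8; outcome (C, L), payoffs (10, 12).
If Player II leads: Row's best replies are L→B, R→D; Player II's induced payoffs 2, 6; outcome (D, R), payoffs (8, 6).
Player II gets 6 moving first and 12 moving second, so Player II prefers to move second.

second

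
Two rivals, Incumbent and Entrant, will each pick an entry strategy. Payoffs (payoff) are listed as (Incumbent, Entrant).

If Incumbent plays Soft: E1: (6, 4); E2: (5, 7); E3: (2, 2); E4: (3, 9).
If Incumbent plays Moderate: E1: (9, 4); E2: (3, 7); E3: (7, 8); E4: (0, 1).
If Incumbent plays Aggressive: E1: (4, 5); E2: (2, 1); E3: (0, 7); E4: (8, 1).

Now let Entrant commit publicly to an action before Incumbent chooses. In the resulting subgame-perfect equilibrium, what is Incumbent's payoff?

Backward induction with Entrant moving first.
- E1: BR = Moderate, leader payoff 4.
- E2: BR = Soft, leader payoff 7.
- E3: BR = Moderate, leader payoff 8.
- E4: BR = Aggressive, leader payoff 1.
Maximizing over 4, 7, 8, 1, Entrant chooses E3. Subgame-perfect outcome: (Moderate, E3) with payoffs (7, 8).

7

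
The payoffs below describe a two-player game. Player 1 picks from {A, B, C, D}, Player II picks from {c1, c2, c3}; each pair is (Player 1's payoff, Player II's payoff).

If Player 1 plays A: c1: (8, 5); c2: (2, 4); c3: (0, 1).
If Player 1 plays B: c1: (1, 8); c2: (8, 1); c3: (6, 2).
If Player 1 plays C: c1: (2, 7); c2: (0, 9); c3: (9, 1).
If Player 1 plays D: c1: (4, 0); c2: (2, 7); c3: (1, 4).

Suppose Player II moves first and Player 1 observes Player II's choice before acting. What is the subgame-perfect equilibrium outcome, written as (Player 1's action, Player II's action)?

(A, c1)

Work backward from Player 1's decision.
- c1 → Player 1 plays A (best of 8, 1, 2, 4); Player II gets 5.
- c2 → Player 1 plays B (best of 2, 8, 0, 2); Player II gets 1.
- c3 → Player 1 plays C (best of 0, 6, 9, 1); Player II gets 1.
Among 5, 1, 1, the best is 5 at c1. Subgame-perfect outcome: (A, c1) with payoffs (8, 5).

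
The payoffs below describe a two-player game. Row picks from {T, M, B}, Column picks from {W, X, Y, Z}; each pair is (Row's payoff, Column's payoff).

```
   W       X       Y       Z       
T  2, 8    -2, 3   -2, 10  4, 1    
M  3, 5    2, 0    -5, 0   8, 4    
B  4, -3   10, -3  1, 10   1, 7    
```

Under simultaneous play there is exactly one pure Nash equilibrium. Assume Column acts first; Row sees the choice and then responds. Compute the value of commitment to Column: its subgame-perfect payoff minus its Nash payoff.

Solve by backward induction (Column leads).
- W: Row compares 2, 3, 4 and picks B; Column would get -3.
- X: Row compares -2, 2, 10 and picks B; Column would get -3.
- Y: Row compares -2, -5, 1 and picks B; Column would get 10.
- Z: Row compares 4, 8, 1 and picks M; Column would get 4.
Column's induced payoffs are -3, -3, 10, 4, so Column commits to Y. Subgame-perfect outcome: (B, Y) with payoffs (1, 10).
Now find the simultaneous Nash equilibrium.
Row's best replies: W→B; X→B; Y→B; Z→M.
Column's best replies: T→Y; M→W; B→Y.
The unique mutual best reply is (B, Y), giving (1, 10).
Column's commitment gain: 10 − 10 = 0.

0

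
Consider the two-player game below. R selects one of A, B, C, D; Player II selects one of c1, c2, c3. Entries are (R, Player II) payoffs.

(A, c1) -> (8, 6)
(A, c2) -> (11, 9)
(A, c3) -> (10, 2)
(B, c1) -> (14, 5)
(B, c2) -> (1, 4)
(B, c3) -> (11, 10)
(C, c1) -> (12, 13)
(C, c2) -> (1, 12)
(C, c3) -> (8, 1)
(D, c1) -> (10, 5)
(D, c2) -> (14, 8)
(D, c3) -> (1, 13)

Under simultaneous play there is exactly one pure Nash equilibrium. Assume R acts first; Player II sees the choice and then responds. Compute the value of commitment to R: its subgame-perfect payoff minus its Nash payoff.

1

Backward induction with R moving first.
- A → Player II plays c2 (best of 6, 9, 2); R gets 11.
- B → Player II plays c3 (best of 5, 4, 10); R gets 11.
- C → Player II plays c1 (best of 13, 12, 1); R gets 12.
- D → Player II plays c3 (best of 5, 8, 13); R gets 1.
Among 11, 11, 12, 1, the best is 12 at C. Subgame-perfect outcome: (C, c1) with payoffs (12, 13).
Under simultaneous play:
R's best replies: c1→B; c2→D; c3→B.
Player II's best replies: A→c2; B→c3; C→c1; D→c3.
The unique mutual best reply is (B, c3), giving (11, 10).
R's commitment gain: 12 − 11 = 1.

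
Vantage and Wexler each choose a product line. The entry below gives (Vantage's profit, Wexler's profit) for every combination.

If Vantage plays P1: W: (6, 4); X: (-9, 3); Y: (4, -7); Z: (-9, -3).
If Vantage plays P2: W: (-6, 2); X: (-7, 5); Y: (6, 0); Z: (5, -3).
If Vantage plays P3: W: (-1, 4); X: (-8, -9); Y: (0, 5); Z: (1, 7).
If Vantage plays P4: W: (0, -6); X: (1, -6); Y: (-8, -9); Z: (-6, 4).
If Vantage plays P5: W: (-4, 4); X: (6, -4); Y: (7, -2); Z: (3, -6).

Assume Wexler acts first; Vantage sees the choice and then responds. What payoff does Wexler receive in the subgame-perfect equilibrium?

4

Solve by backward induction (Wexler leads).
- W: Vantage compares 6, -6, -1, 0, -4 and picks P1; Wexler would get 4.
- X: Vantage compares -9, -7, -8, 1, 6 and picks P5; Wexler would get -4.
- Y: Vantage compares 4, 6, 0, -8, 7 and picks P5; Wexler would get -2.
- Z: Vantage compares -9, 5, 1, -6, 3 and picks P2; Wexler would get -3.
Wexler's induced payoffs are 4, -4, -2, -3, so Wexler commits to W. Subgame-perfect outcome: (P1, W) with payoffs (6, 4).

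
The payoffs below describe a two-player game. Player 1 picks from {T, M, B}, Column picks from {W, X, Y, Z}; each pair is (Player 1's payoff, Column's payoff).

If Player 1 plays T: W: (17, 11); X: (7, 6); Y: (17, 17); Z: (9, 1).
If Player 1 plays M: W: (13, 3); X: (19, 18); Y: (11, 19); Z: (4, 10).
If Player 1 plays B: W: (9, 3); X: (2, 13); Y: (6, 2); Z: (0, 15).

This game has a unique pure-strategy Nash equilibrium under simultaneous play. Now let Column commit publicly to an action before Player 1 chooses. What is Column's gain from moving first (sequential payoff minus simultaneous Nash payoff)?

Player 1 best-responds to each possible Column move:
- W → Player 1 plays T (best of 17, 13, 9); Column gets 11.
- X → Player 1 plays M (best of 7, 19, 2); Column gets 18.
- Y → Player 1 plays T (best of 17, 11, 6); Column gets 17.
- Z → Player 1 plays T (best of 9, 4, 0); Column gets 1.
Maximizing over 11, 18, 17, 1, Column chooses X. Subgame-perfect outcome: (M, X) with payoffs (19, 18).
Under simultaneous play:
Player 1's best replies: W→T; X→M; Y→T; Z→T.
Column's best replies: T→Y; M→Y; B→Z.
The unique mutual best reply is (T, Y), giving (17, 17).
Column's commitment gain: 18 − 17 = 1.

1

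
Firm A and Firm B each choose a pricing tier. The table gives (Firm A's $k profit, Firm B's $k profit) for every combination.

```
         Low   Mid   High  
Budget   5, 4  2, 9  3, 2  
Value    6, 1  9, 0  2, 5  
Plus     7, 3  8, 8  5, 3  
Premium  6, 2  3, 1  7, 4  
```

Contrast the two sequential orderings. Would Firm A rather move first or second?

If Firm A leads: Firm B's best replies are Budget→Mid, Value→High, Plus→Mid, Premium→High; Firm A's induced payoffs 2, 2, 8, 7; outcome (Plus, Mid), payoffs (8, 8).
If Firm B leads: Firm A's best replies are Low→Plus, Mid→Value, High→Premium; Firm B's induced payoffs 3, 0, 4; outcome (Premium, High), payoffs (7, 4).
Firm A gets 8 moving first and 7 moving second, so Firm A prefers to move first.

first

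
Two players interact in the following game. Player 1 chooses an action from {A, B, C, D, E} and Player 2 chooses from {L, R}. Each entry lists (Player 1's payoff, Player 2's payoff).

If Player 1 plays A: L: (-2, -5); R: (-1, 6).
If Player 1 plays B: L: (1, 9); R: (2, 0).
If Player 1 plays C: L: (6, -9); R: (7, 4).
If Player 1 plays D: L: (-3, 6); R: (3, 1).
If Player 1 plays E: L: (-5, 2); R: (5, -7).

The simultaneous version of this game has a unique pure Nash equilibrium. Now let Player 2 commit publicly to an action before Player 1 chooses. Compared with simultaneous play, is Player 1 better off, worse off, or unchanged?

Work backward from Player 1's decision.
- L: Player 1 compares -2, 1, 6, -3, -5 and picks C; Player 2 would get -9.
- R: Player 1 compares -1, 2, 7, 3, 5 and picks C; Player 2 would get 4.
Player 2's induced payoffs are -9, 4, so Player 2 commits to R. Subgame-perfect outcome: (C, R) with payoffs (7, 4).
Under simultaneous play:
Player 1's best replies: L→C; R→C.
Player 2's best replies: A→R; B→L; C→R; D→L; E→L.
The unique mutual best reply is (C, R), giving (7, 4).
Player 1 earns 7 sequentially versus 7 at the Nash outcome: unchanged.

unchanged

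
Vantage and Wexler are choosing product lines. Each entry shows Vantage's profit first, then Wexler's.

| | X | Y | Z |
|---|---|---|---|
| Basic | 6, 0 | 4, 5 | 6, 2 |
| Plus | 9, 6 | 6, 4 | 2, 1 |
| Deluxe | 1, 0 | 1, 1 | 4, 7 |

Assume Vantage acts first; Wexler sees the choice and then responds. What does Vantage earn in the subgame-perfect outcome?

9

Wexler best-responds to each possible Vantage move:
- Basic → Wexler plays Y (best of 0, 5, 2); Vantage gets 4.
- Plus → Wexler plays X (best of 6, 4, 1); Vantage gets 9.
- Deluxe → Wexler plays Z (best of 0, 1, 7); Vantage gets 4.
Among 4, 9, 4, the best is 9 at Plus. Subgame-perfect outcome: (Plus, X) with payoffs (9, 6).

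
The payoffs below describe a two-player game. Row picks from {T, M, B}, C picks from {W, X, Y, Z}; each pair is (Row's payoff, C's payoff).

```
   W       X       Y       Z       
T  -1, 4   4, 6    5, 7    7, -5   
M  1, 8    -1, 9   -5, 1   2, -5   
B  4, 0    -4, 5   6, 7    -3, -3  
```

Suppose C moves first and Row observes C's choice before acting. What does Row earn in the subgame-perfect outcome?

Row best-responds to each possible C move:
- W → Row plays B (best of -1, 1, 4); C gets 0.
- X → Row plays T (best of 4, -1, -4); C gets 6.
- Y → Row plays B (best of 5, -5, 6); C gets 7.
- Z → Row plays T (best of 7, 2, -3); C gets -5.
Maximizing over 0, 6, 7, -5, C chooses Y. Subgame-perfect outcome: (B, Y) with payoffs (6, 7).

6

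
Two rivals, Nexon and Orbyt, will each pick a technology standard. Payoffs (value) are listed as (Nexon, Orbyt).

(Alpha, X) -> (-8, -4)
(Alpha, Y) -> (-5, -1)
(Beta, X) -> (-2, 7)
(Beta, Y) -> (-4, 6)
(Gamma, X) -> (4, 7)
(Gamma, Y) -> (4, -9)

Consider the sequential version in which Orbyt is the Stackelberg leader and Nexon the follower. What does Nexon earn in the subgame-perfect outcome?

4

Work backward from Nexon's decision.
- X: BR = Gamma, leader payoff 7.
- Y: BR = Gamma, leader payoff -9.
Among 7, -9, the best is 7 at X. Subgame-perfect outcome: (Gamma, X) with payoffs (4, 7).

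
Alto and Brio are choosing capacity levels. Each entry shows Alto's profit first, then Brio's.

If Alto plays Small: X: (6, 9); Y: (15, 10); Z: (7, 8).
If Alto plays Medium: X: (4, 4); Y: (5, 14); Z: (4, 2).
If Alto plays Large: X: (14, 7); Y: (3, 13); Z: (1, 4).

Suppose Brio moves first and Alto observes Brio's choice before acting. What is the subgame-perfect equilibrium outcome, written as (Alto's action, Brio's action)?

Backward induction with Brio moving first.
- X: Alto compares 6, 4, 14 and picks Large; Brio would get 7.
- Y: Alto compares 15, 5, 3 and picks Small; Brio would get 10.
- Z: Alto compares 7, 4, 1 and picks Small; Brio would get 8.
Among 7, 10, 8, the best is 10 at Y. Subgame-perfect outcome: (Small, Y) with payoffs (15, 10).

(Small, Y)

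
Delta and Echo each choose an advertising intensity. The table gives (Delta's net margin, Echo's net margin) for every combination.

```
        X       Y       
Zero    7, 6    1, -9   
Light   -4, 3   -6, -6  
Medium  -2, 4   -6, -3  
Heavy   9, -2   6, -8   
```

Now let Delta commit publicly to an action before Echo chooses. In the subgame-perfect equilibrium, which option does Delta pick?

Heavy

Solve by backward induction (Delta leads).
- Zero: BR = X, leader payoff 7.
- Light: BR = X, leader payoff -4.
- Medium: BR = X, leader payoff -2.
- Heavy: BR = X, leader payoff 9.
Delta's induced payoffs are 7, -4, -2, 9, so Delta commits to Heavy. Subgame-perfect outcome: (Heavy, X) with payoffs (9, -2).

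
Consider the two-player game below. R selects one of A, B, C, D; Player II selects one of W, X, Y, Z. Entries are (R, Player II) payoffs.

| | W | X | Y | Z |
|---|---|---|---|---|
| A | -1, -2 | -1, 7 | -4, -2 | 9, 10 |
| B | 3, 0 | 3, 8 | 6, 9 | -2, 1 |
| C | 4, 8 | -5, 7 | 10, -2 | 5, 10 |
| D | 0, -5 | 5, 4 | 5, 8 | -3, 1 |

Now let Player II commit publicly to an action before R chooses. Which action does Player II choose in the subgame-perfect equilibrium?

Z

R best-responds to each possible Player II move:
- W: R compares -1, 3, 4, 0 and picks C; Player II would get 8.
- X: R compares -1, 3, -5, 5 and picks D; Player II would get 4.
- Y: R compares -4, 6, 10, 5 and picks C; Player II would get -2.
- Z: R compares 9, -2, 5, -3 and picks A; Player II would get 10.
Player II's induced payoffs are 8, 4, -2, 10, so Player II commits to Z. Subgame-perfect outcome: (A, Z) with payoffs (9, 10).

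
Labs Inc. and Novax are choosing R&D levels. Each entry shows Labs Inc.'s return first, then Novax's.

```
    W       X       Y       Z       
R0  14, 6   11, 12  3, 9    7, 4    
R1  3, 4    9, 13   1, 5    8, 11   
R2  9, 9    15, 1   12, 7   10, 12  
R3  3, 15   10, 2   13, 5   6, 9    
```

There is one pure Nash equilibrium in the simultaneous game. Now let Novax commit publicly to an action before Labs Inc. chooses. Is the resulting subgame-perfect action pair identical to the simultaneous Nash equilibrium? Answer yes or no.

Work backward from Labs Inc.'s decision.
- W: Labs Inc. compares 14, 3, 9, 3 and picks R0; Novax would get 6.
- X: Labs Inc. compares 11, 9, 15, 10 and picks R2; Novax would get 1.
- Y: Labs Inc. compares 3, 1, 12, 13 and picks R3; Novax would get 5.
- Z: Labs Inc. compares 7, 8, 10, 6 and picks R2; Novax would get 12.
Novax's induced payoffs are 6, 1, 5, 12, so Novax commits to Z. Subgame-perfect outcome: (R2, Z) with payoffs (10, 12).
For the simultaneous game, intersect best replies.
Labs Inc.'s best replies: W→R0; X→R2; Y→R3; Z→R2.
Novax's best replies: R0→X; R1→X; R2→Z; R3→W.
The unique mutual best reply is (R2, Z), giving (10, 12).
Sequential outcome (R2, Z) coincides with the Nash profile (R2, Z).

yes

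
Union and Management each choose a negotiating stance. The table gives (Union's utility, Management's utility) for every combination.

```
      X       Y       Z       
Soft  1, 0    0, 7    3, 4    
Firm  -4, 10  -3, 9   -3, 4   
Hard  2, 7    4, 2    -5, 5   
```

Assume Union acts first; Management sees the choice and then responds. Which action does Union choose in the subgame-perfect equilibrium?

Work backward from Management's decision.
- Soft → Management plays Y (best of 0, 7, 4); Union gets 0.
- Firm → Management plays X (best of 10, 9, 4); Union gets -4.
- Hard → Management plays X (best of 7, 2, 5); Union gets 2.
Union's induced payoffs are 0, -4, 2, so Union commits to Hard. Subgame-perfect outcome: (Hard, X) with payoffs (2, 7).

Hard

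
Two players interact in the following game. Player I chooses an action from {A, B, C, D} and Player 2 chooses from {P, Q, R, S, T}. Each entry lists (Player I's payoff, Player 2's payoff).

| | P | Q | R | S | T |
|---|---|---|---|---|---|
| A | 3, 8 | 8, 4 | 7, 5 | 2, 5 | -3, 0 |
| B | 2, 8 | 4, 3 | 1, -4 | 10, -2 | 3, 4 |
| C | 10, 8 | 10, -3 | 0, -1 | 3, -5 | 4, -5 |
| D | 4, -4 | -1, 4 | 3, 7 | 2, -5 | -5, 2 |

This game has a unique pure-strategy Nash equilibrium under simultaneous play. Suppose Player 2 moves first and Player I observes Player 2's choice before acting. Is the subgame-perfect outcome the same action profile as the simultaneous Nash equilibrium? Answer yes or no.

Backward induction with Player 2 moving first.
- P: Player I compares 3, 2, 10, 4 and picks C; Player 2 would get 8.
- Q: Player I compares 8, 4, 10, -1 and picks C; Player 2 would get -3.
- R: Player I compares 7, 1, 0, 3 and picks A; Player 2 would get 5.
- S: Player I compares 2, 10, 3, 2 and picks B; Player 2 would get -2.
- T: Player I compares -3, 3, 4, -5 and picks C; Player 2 would get -5.
Maximizing over 8, -3, 5, -2, -5, Player 2 chooses P. Subgame-perfect outcome: (C, P) with payoffs (10, 8).
For the simultaneous game, intersect best replies.
Player I's best replies: P→C; Q→C; R→A; S→B; T→C.
Player 2's best replies: A→P; B→P; C→P; D→R.
The unique mutual best reply is (C, P), giving (10, 8).
Sequential outcome (C, P) coincides with the Nash profile (C, P).

yes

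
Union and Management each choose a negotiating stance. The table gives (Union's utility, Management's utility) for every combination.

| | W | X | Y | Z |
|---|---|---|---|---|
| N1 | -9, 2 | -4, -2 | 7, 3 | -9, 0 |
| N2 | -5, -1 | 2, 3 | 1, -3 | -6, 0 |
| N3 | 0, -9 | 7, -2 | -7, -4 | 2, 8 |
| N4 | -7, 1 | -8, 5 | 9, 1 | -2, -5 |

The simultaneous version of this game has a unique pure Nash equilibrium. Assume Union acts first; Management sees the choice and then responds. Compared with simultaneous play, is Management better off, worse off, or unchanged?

Solve by backward induction (Union leads).
- N1: Management compares 2, -2, 3, 0 and picks Y; Union would get 7.
- N2: Management compares -1, 3, -3, 0 and picks X; Union would get 2.
- N3: Management compares -9, -2, -4, 8 and picks Z; Union would get 2.
- N4: Management compares 1, 5, 1, -5 and picks X; Union would get -8.
Maximizing over 7, 2, 2, -8, Union chooses N1. Subgame-perfect outcome: (N1, Y) with payoffs (7, 3).
For the simultaneous game, intersect best replies.
Union's best replies: W→N3; X→N3; Y→N4; Z→N3.
Management's best replies: N1→Y; N2→X; N3→Z; N4→X.
The unique mutual best reply is (N3, Z), giving (2, 8).
Management earns 3 sequentially versus 8 at the Nash outcome: worse off.

worse off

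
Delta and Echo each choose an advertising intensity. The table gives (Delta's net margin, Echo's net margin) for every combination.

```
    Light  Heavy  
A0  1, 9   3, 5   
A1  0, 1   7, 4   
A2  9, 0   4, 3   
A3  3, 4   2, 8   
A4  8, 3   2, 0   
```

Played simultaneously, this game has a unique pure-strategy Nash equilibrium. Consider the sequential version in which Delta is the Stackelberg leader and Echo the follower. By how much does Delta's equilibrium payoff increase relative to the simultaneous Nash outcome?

1

Work backward from Echo's decision.
- A0 → Echo plays Light (best of 9, 5); Delta gets 1.
- A1 → Echo plays Heavy (best of 1, 4); Delta gets 7.
- A2 → Echo plays Heavy (best of 0, 3); Delta gets 4.
- A3 → Echo plays Heavy (best of 4, 8); Delta gets 2.
- A4 → Echo plays Light (best of 3, 0); Delta gets 8.
Among 1, 7, 4, 2, 8, the best is 8 at A4. Subgame-perfect outcome: (A4, Light) with payoffs (8, 3).
Under simultaneous play:
Delta's best replies: Light→A2; Heavy→A1.
Echo's best replies: A0→Light; A1→Heavy; A2→Heavy; A3→Heavy; A4→Light.
Only (A1, Heavy) has each player best-responding; Nash payoffs (7, 4).
Delta's commitment gain: 8 − 7 = 1.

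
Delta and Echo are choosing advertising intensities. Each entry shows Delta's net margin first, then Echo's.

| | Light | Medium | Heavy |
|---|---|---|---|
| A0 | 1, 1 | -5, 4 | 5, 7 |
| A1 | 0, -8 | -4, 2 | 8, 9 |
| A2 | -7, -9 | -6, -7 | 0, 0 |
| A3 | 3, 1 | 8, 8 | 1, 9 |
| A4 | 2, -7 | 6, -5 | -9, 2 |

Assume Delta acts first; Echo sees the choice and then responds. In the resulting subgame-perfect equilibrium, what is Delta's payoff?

8

Echo best-responds to each possible Delta move:
- A0: BR = Heavy, leader payoff 5.
- A1: BR = Heavy, leader payoff 8.
- A2: BR = Heavy, leader payoff 0.
- A3: BR = Heavy, leader payoff 1.
- A4: BR = Heavy, leader payoff -9.
Delta's induced payoffs are 5, 8, 0, 1, -9, so Delta commits to A1. Subgame-perfect outcome: (A1, Heavy) with payoffs (8, 9).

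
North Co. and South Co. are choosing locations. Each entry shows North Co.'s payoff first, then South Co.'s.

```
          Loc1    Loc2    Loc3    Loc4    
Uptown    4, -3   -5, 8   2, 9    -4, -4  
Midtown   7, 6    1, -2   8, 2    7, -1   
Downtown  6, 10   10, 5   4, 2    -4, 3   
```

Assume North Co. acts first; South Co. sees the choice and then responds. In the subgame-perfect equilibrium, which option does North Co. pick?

Midtown

Work backward from South Co.'s decision.
- Uptown: South Co. compares -3, 8, 9, -4 and picks Loc3; North Co. would get 2.
- Midtown: South Co. compares 6, -2, 2, -1 and picks Loc1; North Co. would get 7.
- Downtown: South Co. compares 10, 5, 2, 3 and picks Loc1; North Co. would get 6.
Among 2, 7, 6, the best is 7 at Midtown. Subgame-perfect outcome: (Midtown, Loc1) with payoffs (7, 6).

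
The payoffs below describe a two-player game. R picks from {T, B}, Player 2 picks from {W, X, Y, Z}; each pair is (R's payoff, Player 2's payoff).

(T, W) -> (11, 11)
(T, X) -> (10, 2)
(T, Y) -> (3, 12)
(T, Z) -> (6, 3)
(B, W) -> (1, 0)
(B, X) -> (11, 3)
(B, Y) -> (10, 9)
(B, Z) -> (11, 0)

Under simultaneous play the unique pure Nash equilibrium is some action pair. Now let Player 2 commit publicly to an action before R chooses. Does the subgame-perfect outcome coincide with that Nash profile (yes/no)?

no

Solve by backward induction (Player 2 leads).
- W: R compares 11, 1 and picks T; Player 2 would get 11.
- X: R compares 10, 11 and picks B; Player 2 would get 3.
- Y: R compares 3, 10 and picks B; Player 2 would get 9.
- Z: R compares 6, 11 and picks B; Player 2 would get 0.
Maximizing over 11, 3, 9, 0, Player 2 chooses W. Subgame-perfect outcome: (T, W) with payoffs (11, 11).
Under simultaneous play:
R's best replies: W→T; X→B; Y→B; Z→B.
Player 2's best replies: T→Y; B→Y.
The unique mutual best reply is (B, Y), giving (10, 9).
Sequential outcome (T, W) differs from the Nash profile (B, Y).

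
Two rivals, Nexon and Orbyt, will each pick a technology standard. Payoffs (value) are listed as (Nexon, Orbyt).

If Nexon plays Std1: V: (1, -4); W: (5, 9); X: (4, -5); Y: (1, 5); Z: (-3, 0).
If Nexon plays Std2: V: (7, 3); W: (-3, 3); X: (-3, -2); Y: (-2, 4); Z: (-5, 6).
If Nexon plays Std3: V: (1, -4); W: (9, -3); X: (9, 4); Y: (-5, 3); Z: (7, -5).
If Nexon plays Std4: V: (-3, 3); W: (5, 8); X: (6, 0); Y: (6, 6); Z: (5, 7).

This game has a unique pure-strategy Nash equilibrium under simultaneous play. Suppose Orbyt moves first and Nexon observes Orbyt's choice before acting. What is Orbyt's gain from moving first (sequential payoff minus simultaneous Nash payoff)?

2

Solve by backward induction (Orbyt leads).
- V: Nexon compares 1, 7, 1, -3 and picks Std2; Orbyt would get 3.
- W: Nexon compares 5, -3, 9, 5 and picks Std3; Orbyt would get -3.
- X: Nexon compares 4, -3, 9, 6 and picks Std3; Orbyt would get 4.
- Y: Nexon compares 1, -2, -5, 6 and picks Std4; Orbyt would get 6.
- Z: Nexon compares -3, -5, 7, 5 and picks Std3; Orbyt would get -5.
Among 3, -3, 4, 6, -5, the best is 6 at Y. Subgame-perfect outcome: (Std4, Y) with payoffs (6, 6).
For the simultaneous game, intersect best replies.
Nexon's best replies: V→Std2; W→Std3; X→Std3; Y→Std4; Z→Std3.
Orbyt's best replies: Std1→W; Std2→Z; Std3→X; Std4→W.
The unique mutual best reply is (Std3, X), giving (9, 4).
Orbyt's commitment gain: 6 − 4 = 2.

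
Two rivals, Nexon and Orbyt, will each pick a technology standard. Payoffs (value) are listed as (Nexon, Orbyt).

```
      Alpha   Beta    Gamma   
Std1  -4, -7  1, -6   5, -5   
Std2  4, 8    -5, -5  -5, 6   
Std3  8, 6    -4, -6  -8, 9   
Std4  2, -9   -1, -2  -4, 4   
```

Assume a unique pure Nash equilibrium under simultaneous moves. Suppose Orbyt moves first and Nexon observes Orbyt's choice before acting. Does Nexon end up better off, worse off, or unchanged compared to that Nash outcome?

better off

Solve by backward induction (Orbyt leads).
- Alpha: BR = Std3, leader payoff 6.
- Beta: BR = Std1, leader payoff -6.
- Gamma: BR = Std1, leader payoff -5.
Maximizing over 6, -6, -5, Orbyt chooses Alpha. Subgame-perfect outcome: (Std3, Alpha) with payoffs (8, 6).
Now find the simultaneous Nash equilibrium.
Nexon's best replies: Alpha→Std3; Beta→Std1; Gamma→Std1.
Orbyt's best replies: Std1→Gamma; Std2→Alpha; Std3→Gamma; Std4→Gamma.
The unique mutual best reply is (Std1, Gamma), giving (5, -5).
Nexon earns 8 sequentially versus 5 at the Nash outcome: better off.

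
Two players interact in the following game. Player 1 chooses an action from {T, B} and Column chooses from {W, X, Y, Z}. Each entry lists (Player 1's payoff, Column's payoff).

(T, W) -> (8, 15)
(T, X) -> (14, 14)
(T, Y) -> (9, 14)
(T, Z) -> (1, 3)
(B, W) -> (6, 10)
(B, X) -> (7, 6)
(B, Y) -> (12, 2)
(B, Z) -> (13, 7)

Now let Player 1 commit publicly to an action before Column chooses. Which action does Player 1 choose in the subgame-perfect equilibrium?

T

Work backward from Column's decision.
- T: Column compares 15, 14, 14, 3 and picks W; Player 1 would get 8.
- B: Column compares 10, 6, 2, 7 and picks W; Player 1 would get 6.
Maximizing over 8, 6, Player 1 chooses T. Subgame-perfect outcome: (T, W) with payoffs (8, 15).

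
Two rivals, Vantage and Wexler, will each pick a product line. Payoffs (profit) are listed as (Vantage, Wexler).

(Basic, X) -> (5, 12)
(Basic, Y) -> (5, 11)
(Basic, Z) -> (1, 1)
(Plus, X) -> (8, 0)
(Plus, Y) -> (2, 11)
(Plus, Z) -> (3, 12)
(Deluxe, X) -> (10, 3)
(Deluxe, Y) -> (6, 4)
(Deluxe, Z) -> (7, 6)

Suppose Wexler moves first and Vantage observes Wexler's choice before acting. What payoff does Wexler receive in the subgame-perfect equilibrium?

Backward induction with Wexler moving first.
- X: Vantage compares 5, 8, 10 and picks Deluxe; Wexler would get 3.
- Y: Vantage compares 5, 2, 6 and picks Deluxe; Wexler would get 4.
- Z: Vantage compares 1, 3, 7 and picks Deluxe; Wexler would get 6.
Among 3, 4, 6, the best is 6 at Z. Subgame-perfect outcome: (Deluxe, Z) with payoffs (7, 6).

6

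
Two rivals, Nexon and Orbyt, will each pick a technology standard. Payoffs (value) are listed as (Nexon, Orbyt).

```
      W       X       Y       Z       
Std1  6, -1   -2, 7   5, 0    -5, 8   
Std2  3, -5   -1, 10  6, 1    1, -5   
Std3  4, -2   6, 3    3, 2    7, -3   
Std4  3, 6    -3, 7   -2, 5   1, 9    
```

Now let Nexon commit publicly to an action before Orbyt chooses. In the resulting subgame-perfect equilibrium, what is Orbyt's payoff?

Backward induction with Nexon moving first.
- Std1: BR = Z, leader payoff -5.
- Std2: BR = X, leader payoff -1.
- Std3: BR = X, leader payoff 6.
- Std4: BR = Z, leader payoff 1.
Maximizing over -5, -1, 6, 1, Nexon chooses Std3. Subgame-perfect outcome: (Std3, X) with payoffs (6, 3).

3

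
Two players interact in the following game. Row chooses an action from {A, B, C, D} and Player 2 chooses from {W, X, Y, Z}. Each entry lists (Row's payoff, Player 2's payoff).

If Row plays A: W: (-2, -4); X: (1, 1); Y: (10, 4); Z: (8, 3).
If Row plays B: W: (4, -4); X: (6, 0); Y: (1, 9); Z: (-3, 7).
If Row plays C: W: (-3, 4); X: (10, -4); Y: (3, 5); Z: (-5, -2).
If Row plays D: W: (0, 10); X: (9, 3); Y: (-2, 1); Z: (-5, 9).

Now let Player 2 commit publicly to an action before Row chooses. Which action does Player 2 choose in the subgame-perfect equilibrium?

Y

Backward induction with Player 2 moving first.
- W: Row compares -2, 4, -3, 0 and picks B; Player 2 would get -4.
- X: Row compares 1, 6, 10, 9 and picks C; Player 2 would get -4.
- Y: Row compares 10, 1, 3, -2 and picks A; Player 2 would get 4.
- Z: Row compares 8, -3, -5, -5 and picks A; Player 2 would get 3.
Maximizing over -4, -4, 4, 3, Player 2 chooses Y. Subgame-perfect outcome: (A, Y) with payoffs (10, 4).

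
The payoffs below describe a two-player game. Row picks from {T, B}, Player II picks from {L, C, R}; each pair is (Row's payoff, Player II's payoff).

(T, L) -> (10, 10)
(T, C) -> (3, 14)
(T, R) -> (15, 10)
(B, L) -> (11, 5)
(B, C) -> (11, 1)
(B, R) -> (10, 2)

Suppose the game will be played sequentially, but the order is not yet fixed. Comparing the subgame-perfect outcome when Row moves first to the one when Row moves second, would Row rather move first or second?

second

If Row leads: Player II's best replies are T→C, B→L; Row's induced payoffs 3, 11; outcome (B, L), payoffs (11, 5).
If Player II leads: Row's best replies are L→B, C→B, R→T; Player II's induced payoffs 5, 1, 10; outcome (T, R), payoffs (15, 10).
Row gets 11 moving first and 15 moving second, so Row prefers to move second.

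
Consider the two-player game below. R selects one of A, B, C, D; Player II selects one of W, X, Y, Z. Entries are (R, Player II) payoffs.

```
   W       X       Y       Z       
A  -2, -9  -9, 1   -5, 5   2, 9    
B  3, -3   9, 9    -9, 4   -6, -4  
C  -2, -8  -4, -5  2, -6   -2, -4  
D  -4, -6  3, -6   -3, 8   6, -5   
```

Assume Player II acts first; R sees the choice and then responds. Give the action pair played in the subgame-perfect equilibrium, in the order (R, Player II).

Work backward from R's decision.
- W → R plays B (best of -2, 3, -2, -4); Player II gets -3.
- X → R plays B (best of -9, 9, -4, 3); Player II gets 9.
- Y → R plays C (best of -5, -9, 2, -3); Player II gets -6.
- Z → R plays D (best of 2, -6, -2, 6); Player II gets -5.
Maximizing over -3, 9, -6, -5, Player II chooses X. Subgame-perfect outcome: (B, X) with payoffs (9, 9).

(B, X)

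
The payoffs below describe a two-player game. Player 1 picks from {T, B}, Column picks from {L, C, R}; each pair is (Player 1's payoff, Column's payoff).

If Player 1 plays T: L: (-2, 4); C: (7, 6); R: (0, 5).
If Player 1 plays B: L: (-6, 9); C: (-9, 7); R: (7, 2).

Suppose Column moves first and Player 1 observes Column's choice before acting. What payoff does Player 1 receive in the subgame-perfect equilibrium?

7

Backward induction with Column moving first.
- L: Player 1 compares -2, -6 and picks T; Column would get 4.
- C: Player 1 compares 7, -9 and picks T; Column would get 6.
- R: Player 1 compares 0, 7 and picks B; Column would get 2.
Maximizing over 4, 6, 2, Column chooses C. Subgame-perfect outcome: (T, C) with payoffs (7, 6).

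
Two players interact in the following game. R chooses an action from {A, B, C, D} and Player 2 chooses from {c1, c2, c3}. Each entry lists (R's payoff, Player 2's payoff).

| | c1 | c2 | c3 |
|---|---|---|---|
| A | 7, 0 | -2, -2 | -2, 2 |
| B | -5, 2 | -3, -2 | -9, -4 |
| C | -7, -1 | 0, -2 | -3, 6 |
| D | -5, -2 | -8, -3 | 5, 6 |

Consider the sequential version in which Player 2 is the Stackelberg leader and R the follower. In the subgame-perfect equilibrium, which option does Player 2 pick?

c3

Backward induction with Player 2 moving first.
- c1 → R plays A (best of 7, -5, -7, -5); Player 2 gets 0.
- c2 → R plays C (best of -2, -3, 0, -8); Player 2 gets -2.
- c3 → R plays D (best of -2, -9, -3, 5); Player 2 gets 6.
Among 0, -2, 6, the best is 6 at c3. Subgame-perfect outcome: (D, c3) with payoffs (5, 6).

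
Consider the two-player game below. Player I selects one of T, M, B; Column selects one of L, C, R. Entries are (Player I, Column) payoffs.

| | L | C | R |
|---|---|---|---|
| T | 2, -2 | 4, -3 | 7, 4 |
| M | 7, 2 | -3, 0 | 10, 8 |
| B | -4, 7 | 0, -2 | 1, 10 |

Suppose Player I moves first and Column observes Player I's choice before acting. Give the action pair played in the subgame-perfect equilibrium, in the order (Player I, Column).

(M, R)

Work backward from Column's decision.
- T: BR = R, leader payoff 7.
- M: BR = R, leader payoff 10.
- B: BR = R, leader payoff 1.
Maximizing over 7, 10, 1, Player I chooses M. Subgame-perfect outcome: (M, R) with payoffs (10, 8).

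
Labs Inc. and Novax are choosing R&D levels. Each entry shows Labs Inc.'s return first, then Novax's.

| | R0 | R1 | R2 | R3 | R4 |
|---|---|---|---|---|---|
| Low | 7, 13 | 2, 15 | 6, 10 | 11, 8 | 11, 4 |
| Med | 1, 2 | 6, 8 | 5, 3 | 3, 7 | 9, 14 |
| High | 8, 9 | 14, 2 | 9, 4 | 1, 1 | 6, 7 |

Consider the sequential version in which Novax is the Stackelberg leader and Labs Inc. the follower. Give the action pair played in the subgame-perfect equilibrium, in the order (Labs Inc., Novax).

(High, R0)

Labs Inc. best-responds to each possible Novax move:
- R0 → Labs Inc. plays High (best of 7, 1, 8); Novax gets 9.
- R1 → Labs Inc. plays High (best of 2, 6, 14); Novax gets 2.
- R2 → Labs Inc. plays High (best of 6, 5, 9); Novax gets 4.
- R3 → Labs Inc. plays Low (best of 11, 3, 1); Novax gets 8.
- R4 → Labs Inc. plays Low (best of 11, 9, 6); Novax gets 4.
Novax's induced payoffs are 9, 2, 4, 8, 4, so Novax commits to R0. Subgame-perfect outcome: (High, R0) with payoffs (8, 9).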